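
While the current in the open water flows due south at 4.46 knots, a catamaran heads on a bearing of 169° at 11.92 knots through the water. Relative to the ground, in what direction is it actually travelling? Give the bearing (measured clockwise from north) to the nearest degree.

Taking east as x and north as y: velocity relative to the water = (2.274, -11.701) knots; the water relative to ground = (0.000, -4.460) knots.
Velocity relative to ground = (2.274, -11.701) + (0.000, -4.460) = (2.274, -16.161) knots.
Bearing = atan2(2.27, -16.16) = 171.99° clockwise from north.

172°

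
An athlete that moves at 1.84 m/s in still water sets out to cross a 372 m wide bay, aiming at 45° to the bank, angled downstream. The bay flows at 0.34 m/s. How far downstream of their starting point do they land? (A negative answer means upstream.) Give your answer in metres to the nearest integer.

Perpendicular speed = 1.301 m/s; crossing time = 372 / 1.301 = 285.917 s.
Net downstream speed = 1.641 m/s.
Drift = 1.641 × 285.917 = 469.212 m (downstream).

469 m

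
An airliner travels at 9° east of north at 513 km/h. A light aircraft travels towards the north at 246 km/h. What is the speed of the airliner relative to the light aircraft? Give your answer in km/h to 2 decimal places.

272.76 km/h

Taking east as x and north as y: airliner velocity = (80.251, 506.684) km/h; light aircraft velocity = (0.000, 246.000) km/h.
Velocity of airliner relative to light aircraft = (80.251, 506.684) − (0.000, 246.000) = (80.251, 260.684) km/h.
Magnitude = |(80.251, 260.684)| = 272.757 km/h.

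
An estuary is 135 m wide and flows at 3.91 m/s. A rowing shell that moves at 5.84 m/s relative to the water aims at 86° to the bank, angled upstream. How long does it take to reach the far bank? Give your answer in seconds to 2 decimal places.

23.17 s

The component of the rowing shell's velocity perpendicular to the bank is 5.84 × sin 86° = 5.826 m/s.
The current is parallel to the bank, so it does not affect the crossing time.
Time = 135 / 5.826 = 23.173 s.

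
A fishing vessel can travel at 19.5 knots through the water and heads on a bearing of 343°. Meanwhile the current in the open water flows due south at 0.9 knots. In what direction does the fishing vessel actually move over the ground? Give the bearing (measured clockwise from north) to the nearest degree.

342°

Taking east as x and north as y: velocity relative to the water = (-5.701, 18.648) knots; the water relative to ground = (0.000, -0.900) knots.
Velocity relative to ground = (-5.701, 18.648) + (0.000, -0.900) = (-5.701, 17.748) knots.
Bearing = atan2(-5.70, 17.75) = 342.19° clockwise from north.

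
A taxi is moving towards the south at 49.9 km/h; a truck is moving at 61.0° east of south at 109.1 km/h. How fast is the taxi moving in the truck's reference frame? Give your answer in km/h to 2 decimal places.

95.47 km/h

Taking east as x and north as y: taxi velocity = (0.000, -49.900) km/h; truck velocity = (95.421, -52.893) km/h.
Velocity of taxi relative to truck = (0.000, -49.900) − (95.421, -52.893) = (-95.421, 2.993) km/h.
Magnitude = |(-95.421, 2.993)| = 95.468 km/h.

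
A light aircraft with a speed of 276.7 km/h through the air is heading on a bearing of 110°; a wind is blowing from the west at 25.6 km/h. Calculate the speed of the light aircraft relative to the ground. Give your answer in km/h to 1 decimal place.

300.9 km/h

Taking east as x and north as y: velocity relative to the air = (260.013, -94.637) km/h; the air relative to ground = (25.600, 0.000) km/h.
Velocity relative to ground = (260.013, -94.637) + (25.600, 0.000) = (285.613, -94.637) km/h.
Speed = |(285.613, -94.637)| = 300.884 km/h.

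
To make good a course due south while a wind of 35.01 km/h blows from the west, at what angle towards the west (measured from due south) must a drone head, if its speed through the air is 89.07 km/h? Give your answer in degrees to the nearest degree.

The wind pushes perpendicular to the desired track; the heading must have a component into the wind equal to 35.01 km/h: 89.07 sin θ = 35.01.
sin θ = 0.3931, so θ = 23.145°.

23°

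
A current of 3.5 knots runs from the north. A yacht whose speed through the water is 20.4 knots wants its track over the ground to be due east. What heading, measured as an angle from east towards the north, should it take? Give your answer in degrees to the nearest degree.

The current pushes perpendicular to the desired track; the heading must have a component into the current equal to 3.5 knots: 20.4 sin θ = 3.5.
sin θ = 0.1716, so θ = 9.879°.

10°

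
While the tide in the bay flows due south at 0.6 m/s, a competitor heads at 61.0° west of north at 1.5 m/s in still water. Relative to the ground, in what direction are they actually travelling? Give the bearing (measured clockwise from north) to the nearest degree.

Taking east as x and north as y: velocity relative to the water = (-1.312, 0.727) m/s; the water relative to ground = (0.000, -0.600) m/s.
Velocity relative to ground = (-1.312, 0.727) + (0.000, -0.600) = (-1.312, 0.127) m/s.
Bearing = atan2(-1.31, 0.13) = 275.54° clockwise from north.

276°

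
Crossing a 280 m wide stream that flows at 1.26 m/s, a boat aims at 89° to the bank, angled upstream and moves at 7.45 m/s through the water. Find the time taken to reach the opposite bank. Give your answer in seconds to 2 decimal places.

37.59 s

The component of the boat's velocity perpendicular to the bank is 7.45 × sin 89° = 7.449 m/s.
The current is parallel to the bank, so it does not affect the crossing time.
Time = 280 / 7.449 = 37.590 s.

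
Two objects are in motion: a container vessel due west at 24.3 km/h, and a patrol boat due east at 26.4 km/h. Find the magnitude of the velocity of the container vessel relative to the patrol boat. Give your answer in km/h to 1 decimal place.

Taking east as x and north as y: container vessel velocity = (-24.300, 0.000) km/h; patrol boat velocity = (26.400, 0.000) km/h.
Velocity of container vessel relative to patrol boat = (-24.300, 0.000) − (26.400, 0.000) = (-50.700, 0.000) km/h.
Magnitude = |(-50.700, 0.000)| = 50.700 km/h.

50.7 km/h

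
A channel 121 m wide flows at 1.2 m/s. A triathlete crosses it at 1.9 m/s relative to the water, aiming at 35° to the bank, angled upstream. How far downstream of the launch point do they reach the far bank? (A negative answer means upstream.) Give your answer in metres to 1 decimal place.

Perpendicular speed = 1.090 m/s; crossing time = 121 / 1.090 = 111.030 s.
Net downstream speed = -0.356 m/s.
Drift = -0.356 × 111.030 = -39.570 m (upstream).

-39.6 m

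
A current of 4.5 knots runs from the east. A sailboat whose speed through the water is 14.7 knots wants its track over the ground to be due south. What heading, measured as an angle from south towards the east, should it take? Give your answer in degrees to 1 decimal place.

17.8°

The current pushes perpendicular to the desired track; the heading must have a component into the current equal to 4.5 knots: 14.7 sin θ = 4.5.
sin θ = 0.3061, so θ = 17.826°.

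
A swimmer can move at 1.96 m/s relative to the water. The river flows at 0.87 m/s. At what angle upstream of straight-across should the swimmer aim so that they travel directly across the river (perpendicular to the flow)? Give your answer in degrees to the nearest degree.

To cancel the current, the upstream component of the swimmer's velocity must equal the flow: 1.96 sin θ = 0.87.
sin θ = 0.87 / 1.96 = 0.4439.
θ = arcsin(0.4439) = 26.352°.

26°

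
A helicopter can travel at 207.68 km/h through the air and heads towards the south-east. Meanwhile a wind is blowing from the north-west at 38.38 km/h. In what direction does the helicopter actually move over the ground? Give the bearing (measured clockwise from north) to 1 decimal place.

135.0°

Taking east as x and north as y: velocity relative to the air = (146.852, -146.852) km/h; the air relative to ground = (27.139, -27.139) km/h.
Velocity relative to ground = (146.852, -146.852) + (27.139, -27.139) = (173.991, -173.991) km/h.
Bearing = atan2(173.99, -173.99) = 135.00° clockwise from north.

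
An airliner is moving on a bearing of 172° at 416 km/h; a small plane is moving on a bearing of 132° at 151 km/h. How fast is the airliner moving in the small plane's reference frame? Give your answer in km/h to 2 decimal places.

Taking east as x and north as y: airliner velocity = (57.896, -411.952) km/h; small plane velocity = (112.215, -101.039) km/h.
Velocity of airliner relative to small plane = (57.896, -411.952) − (112.215, -101.039) = (-54.319, -310.913) km/h.
Magnitude = |(-54.319, -310.913)| = 315.622 km/h.

315.62 km/h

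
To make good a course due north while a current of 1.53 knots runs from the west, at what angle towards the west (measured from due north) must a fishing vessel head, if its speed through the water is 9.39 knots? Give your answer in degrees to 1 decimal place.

The current pushes perpendicular to the desired track; the heading must have a component into the current equal to 1.53 knots: 9.39 sin θ = 1.53.
sin θ = 0.1629, so θ = 9.378°.

9.4°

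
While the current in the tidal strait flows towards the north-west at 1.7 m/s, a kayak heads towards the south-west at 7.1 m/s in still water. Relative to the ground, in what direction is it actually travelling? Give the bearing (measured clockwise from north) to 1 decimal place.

238.5°

Taking east as x and north as y: velocity relative to the water = (-5.020, -5.020) m/s; the water relative to ground = (-1.202, 1.202) m/s.
Velocity relative to ground = (-5.020, -5.020) + (-1.202, 1.202) = (-6.223, -3.818) m/s.
Bearing = atan2(-6.22, -3.82) = 238.47° clockwise from north.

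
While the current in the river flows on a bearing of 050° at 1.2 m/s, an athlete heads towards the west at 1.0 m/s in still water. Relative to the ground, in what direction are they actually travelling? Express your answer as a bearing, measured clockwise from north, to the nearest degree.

354°

Taking east as x and north as y: velocity relative to the water = (-1.000, 0.000) m/s; the water relative to ground = (0.919, 0.771) m/s.
Velocity relative to ground = (-1.000, 0.000) + (0.919, 0.771) = (-0.081, 0.771) m/s.
Bearing = atan2(-0.08, 0.77) = 354.02° clockwise from north.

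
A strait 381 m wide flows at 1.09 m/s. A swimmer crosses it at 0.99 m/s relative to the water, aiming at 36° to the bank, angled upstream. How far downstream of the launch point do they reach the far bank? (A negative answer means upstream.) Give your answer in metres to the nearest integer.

Perpendicular speed = 0.582 m/s; crossing time = 381 / 0.582 = 654.743 s.
Net downstream speed = 0.289 m/s.
Drift = 0.289 × 654.743 = 189.269 m (downstream).

189 m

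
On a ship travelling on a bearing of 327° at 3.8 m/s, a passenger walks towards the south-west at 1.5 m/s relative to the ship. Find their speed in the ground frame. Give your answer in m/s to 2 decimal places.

Taking east as x and north as y: ship velocity = (-2.070, 3.187) m/s; passenger velocity relative to ship = (-1.061, -1.061) m/s.
Velocity relative to ground = (-2.070, 3.187) + (-1.061, -1.061) = (-3.130, 2.126) m/s.
Speed = |(-3.130, 2.126)| = 3.784 m/s.

3.78 m/s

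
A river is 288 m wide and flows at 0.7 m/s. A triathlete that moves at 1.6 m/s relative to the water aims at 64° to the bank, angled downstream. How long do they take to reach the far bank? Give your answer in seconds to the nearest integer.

The component of the triathlete's velocity perpendicular to the bank is 1.6 × sin 64° = 1.438 m/s.
The flow acts along the bank and has no component across it.
Time = 288 / 1.438 = 200.268 s.

200 s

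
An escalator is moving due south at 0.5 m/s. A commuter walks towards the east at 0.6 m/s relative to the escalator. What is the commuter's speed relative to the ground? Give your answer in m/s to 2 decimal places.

0.78 m/s

Taking east as x and north as y: escalator velocity = (0.000, -0.500) m/s; commuter velocity relative to escalator = (0.600, 0.000) m/s.
Velocity relative to ground = (0.000, -0.500) + (0.600, 0.000) = (0.600, -0.500) m/s.
Speed = |(0.600, -0.500)| = 0.781 m/s.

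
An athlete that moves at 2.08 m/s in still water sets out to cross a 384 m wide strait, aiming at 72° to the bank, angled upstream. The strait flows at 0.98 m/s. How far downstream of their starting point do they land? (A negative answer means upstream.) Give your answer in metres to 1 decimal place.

65.5 m

Perpendicular speed = 1.978 m/s; crossing time = 384 / 1.978 = 194.116 s.
Net downstream speed = 0.337 m/s.
Drift = 0.337 × 194.116 = 65.465 m (downstream).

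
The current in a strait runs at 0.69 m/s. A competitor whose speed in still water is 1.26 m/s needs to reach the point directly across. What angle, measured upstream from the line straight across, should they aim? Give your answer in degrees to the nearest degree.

To cancel the current, the upstream component of the competitor's velocity must equal the flow: 1.26 sin θ = 0.69.
sin θ = 0.69 / 1.26 = 0.5476.
θ = arcsin(0.5476) = 33.204°.

33°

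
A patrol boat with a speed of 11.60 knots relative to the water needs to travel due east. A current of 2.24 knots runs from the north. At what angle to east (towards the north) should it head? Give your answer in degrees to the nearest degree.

The current pushes perpendicular to the desired track; the heading must have a component into the current equal to 2.24 knots: 11.60 sin θ = 2.24.
sin θ = 0.1931, so θ = 11.134°.

11°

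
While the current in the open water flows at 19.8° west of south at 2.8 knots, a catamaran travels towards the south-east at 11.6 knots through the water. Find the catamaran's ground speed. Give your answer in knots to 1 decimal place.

13.0 knots

Taking east as x and north as y: velocity relative to the water = (8.202, -8.202) knots; the water relative to ground = (-0.948, -2.634) knots.
Velocity relative to ground = (8.202, -8.202) + (-0.948, -2.634) = (7.254, -10.837) knots.
Speed = |(7.254, -10.837)| = 13.041 knots.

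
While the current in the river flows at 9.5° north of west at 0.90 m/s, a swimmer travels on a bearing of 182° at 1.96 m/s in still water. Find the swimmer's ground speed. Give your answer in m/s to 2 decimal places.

Taking east as x and north as y: velocity relative to the water = (-0.068, -1.959) m/s; the water relative to ground = (-0.888, 0.149) m/s.
Velocity relative to ground = (-0.068, -1.959) + (-0.888, 0.149) = (-0.956, -1.810) m/s.
Speed = |(-0.956, -1.810)| = 2.047 m/s.

2.05 m/s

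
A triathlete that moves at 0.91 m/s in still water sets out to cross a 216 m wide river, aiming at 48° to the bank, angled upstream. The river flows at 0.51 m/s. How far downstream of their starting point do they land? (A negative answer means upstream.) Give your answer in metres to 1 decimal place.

Perpendicular speed = 0.676 m/s; crossing time = 216 / 0.676 = 319.403 s.
Net downstream speed = -0.099 m/s.
Drift = -0.099 × 319.403 = -31.592 m (upstream).

-31.6 m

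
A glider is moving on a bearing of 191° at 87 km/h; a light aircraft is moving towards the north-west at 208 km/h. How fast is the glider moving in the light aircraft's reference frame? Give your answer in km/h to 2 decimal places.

Taking east as x and north as y: glider velocity = (-16.600, -85.402) km/h; light aircraft velocity = (-147.078, 147.078) km/h.
Velocity of glider relative to light aircraft = (-16.600, -85.402) − (-147.078, 147.078) = (130.478, -232.480) km/h.
Magnitude = |(130.478, -232.480)| = 266.592 km/h.

266.59 km/h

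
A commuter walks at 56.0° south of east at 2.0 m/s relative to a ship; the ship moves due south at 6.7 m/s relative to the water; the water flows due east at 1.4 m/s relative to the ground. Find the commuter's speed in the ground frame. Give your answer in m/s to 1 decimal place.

In east/north components (m/s): commuter relative to ship = (1.118, -1.658); ship relative to water = (0.000, -6.700); water relative to ground = (1.400, 0.000).
Sum = (2.518, -8.358) m/s.
Speed = |(2.518, -8.358)| = 8.729 m/s.

8.7 m/s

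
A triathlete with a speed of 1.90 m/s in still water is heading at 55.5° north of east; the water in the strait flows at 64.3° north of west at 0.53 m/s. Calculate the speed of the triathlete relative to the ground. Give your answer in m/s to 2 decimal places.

2.21 m/s

Taking east as x and north as y: velocity relative to the water = (1.076, 1.566) m/s; the water relative to ground = (-0.230, 0.478) m/s.
Velocity relative to ground = (1.076, 1.566) + (-0.230, 0.478) = (0.846, 2.043) m/s.
Speed = |(0.846, 2.043)| = 2.212 m/s.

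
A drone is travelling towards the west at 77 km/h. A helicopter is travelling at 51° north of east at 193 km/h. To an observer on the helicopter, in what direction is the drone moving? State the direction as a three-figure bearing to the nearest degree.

233°

Taking east as x and north as y: drone velocity = (-77.000, 0.000) km/h; helicopter velocity = (121.459, 149.989) km/h.
Velocity of drone relative to helicopter = (-77.000, 0.000) − (121.459, 149.989) = (-198.459, -149.989) km/h.
Bearing = atan2(-198.46, -149.99) = 232.92° clockwise from north.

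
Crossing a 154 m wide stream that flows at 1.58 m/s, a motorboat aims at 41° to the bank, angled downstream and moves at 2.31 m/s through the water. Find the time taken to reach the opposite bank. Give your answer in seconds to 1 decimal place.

The component of the motorboat's velocity perpendicular to the bank is 2.31 × sin 41° = 1.515 m/s.
Only the cross-stream component determines the crossing time; the current contributes nothing perpendicular to the bank.
Time = 154 / 1.515 = 101.617 s.

101.6 s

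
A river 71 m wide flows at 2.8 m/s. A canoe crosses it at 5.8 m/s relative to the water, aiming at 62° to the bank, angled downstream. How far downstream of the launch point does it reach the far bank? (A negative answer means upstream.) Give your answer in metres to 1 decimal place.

Perpendicular speed = 5.121 m/s; crossing time = 71 / 5.121 = 13.864 s.
Net downstream speed = 5.523 m/s.
Drift = 5.523 × 13.864 = 76.571 m (downstream).

76.6 m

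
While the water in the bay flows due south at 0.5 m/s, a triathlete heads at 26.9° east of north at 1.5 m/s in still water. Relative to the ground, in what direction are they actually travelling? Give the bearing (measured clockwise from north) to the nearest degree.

Taking east as x and north as y: velocity relative to the water = (0.679, 1.338) m/s; the water relative to ground = (0.000, -0.500) m/s.
Velocity relative to ground = (0.679, 1.338) + (0.000, -0.500) = (0.679, 0.838) m/s.
Bearing = atan2(0.68, 0.84) = 39.01° clockwise from north.

039°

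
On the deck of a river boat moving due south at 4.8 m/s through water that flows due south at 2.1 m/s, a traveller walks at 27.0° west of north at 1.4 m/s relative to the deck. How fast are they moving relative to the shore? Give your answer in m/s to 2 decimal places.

In east/north components (m/s): traveller relative to river boat = (-0.636, 1.247); river boat relative to water = (0.000, -4.800); water relative to ground = (0.000, -2.100).
Sum = (-0.636, -5.653) m/s.
Speed = |(-0.636, -5.653)| = 5.688 m/s.

5.69 m/s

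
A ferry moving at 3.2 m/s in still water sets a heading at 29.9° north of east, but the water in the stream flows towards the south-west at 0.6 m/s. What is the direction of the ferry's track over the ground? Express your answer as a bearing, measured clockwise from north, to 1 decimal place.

Taking east as x and north as y: velocity relative to the water = (2.774, 1.595) m/s; the water relative to ground = (-0.424, -0.424) m/s.
Velocity relative to ground = (2.774, 1.595) + (-0.424, -0.424) = (2.350, 1.171) m/s.
Bearing = atan2(2.35, 1.17) = 63.51° clockwise from north.

063.5°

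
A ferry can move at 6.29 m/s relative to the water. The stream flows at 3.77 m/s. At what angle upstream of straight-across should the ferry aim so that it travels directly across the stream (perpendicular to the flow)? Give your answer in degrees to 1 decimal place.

To cancel the current, the upstream component of the ferry's velocity must equal the flow: 6.29 sin θ = 3.77.
sin θ = 3.77 / 6.29 = 0.5994.
θ = arcsin(0.5994) = 36.824°.

36.8°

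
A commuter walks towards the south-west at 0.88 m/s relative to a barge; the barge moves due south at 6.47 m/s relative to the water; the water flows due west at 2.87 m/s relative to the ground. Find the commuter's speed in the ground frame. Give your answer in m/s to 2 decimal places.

7.91 m/s

In east/north components (m/s): commuter relative to barge = (-0.622, -0.622); barge relative to water = (0.000, -6.470); water relative to ground = (-2.870, 0.000).
Sum = (-3.492, -7.092) m/s.
Speed = |(-3.492, -7.092)| = 7.905 m/s.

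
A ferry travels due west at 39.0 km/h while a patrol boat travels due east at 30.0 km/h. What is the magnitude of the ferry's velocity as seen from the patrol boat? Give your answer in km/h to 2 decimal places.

Taking east as x and north as y: ferry velocity = (-39.000, 0.000) km/h; patrol boat velocity = (30.000, 0.000) km/h.
Velocity of ferry relative to patrol boat = (-39.000, 0.000) − (30.000, 0.000) = (-69.000, 0.000) km/h.
Magnitude = |(-69.000, 0.000)| = 69.000 km/h.

69.00 km/h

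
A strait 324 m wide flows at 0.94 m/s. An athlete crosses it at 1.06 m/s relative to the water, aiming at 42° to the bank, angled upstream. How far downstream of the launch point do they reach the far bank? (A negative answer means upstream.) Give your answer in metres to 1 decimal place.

69.6 m

Perpendicular speed = 0.709 m/s; crossing time = 324 / 0.709 = 456.802 s.
Net downstream speed = 0.152 m/s.
Drift = 0.152 × 456.802 = 69.556 m (downstream).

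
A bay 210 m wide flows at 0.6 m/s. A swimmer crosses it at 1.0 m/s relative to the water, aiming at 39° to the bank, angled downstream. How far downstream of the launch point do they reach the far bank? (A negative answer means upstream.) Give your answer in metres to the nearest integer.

460 m

Perpendicular speed = 0.629 m/s; crossing time = 210 / 0.629 = 333.693 s.
Net downstream speed = 1.377 m/s.
Drift = 1.377 × 333.693 = 459.544 m (downstream).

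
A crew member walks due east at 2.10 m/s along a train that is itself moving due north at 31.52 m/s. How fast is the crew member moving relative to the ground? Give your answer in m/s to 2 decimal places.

31.59 m/s

Taking east as x and north as y: train velocity = (0.000, 31.520) m/s; crew member velocity relative to train = (2.100, 0.000) m/s.
Velocity relative to ground = (0.000, 31.520) + (2.100, 0.000) = (2.100, 31.520) m/s.
Speed = |(2.100, 31.520)| = 31.590 m/s.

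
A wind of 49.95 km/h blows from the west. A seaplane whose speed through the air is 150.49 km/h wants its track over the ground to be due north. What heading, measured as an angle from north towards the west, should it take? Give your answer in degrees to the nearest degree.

The wind pushes perpendicular to the desired track; the heading must have a component into the wind equal to 49.95 km/h: 150.49 sin θ = 49.95.
sin θ = 0.3319, so θ = 19.385°.

19°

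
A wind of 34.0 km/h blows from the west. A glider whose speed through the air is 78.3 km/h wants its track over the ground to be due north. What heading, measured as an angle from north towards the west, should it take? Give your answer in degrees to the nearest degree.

26°

The wind pushes perpendicular to the desired track; the heading must have a component into the wind equal to 34.0 km/h: 78.3 sin θ = 34.0.
sin θ = 0.4342, so θ = 25.736°.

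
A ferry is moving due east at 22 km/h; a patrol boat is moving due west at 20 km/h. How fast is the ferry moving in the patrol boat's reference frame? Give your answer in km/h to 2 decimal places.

Taking east as x and north as y: ferry velocity = (22.000, 0.000) km/h; patrol boat velocity = (-20.000, 0.000) km/h.
Velocity of ferry relative to patrol boat = (22.000, 0.000) − (-20.000, 0.000) = (42.000, 0.000) km/h.
Magnitude = |(42.000, 0.000)| = 42.000 km/h.

42.00 km/h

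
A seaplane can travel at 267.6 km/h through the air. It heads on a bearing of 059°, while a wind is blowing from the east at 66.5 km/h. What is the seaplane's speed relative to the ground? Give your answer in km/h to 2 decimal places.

213.37 km/h

Taking east as x and north as y: velocity relative to the air = (229.378, 137.824) km/h; the air relative to ground = (-66.500, 0.000) km/h.
Velocity relative to ground = (229.378, 137.824) + (-66.500, 0.000) = (162.878, 137.824) km/h.
Speed = |(162.878, 137.824)| = 213.365 km/h.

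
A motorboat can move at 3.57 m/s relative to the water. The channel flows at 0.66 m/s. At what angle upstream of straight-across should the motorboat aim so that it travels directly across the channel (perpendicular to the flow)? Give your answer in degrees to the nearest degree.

11°

To cancel the current, the upstream component of the motorboat's velocity must equal the flow: 3.57 sin θ = 0.66.
sin θ = 0.66 / 3.57 = 0.1849.
θ = arcsin(0.1849) = 10.654°.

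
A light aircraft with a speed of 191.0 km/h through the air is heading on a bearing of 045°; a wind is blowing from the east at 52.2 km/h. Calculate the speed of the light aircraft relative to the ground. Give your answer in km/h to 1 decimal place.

Taking east as x and north as y: velocity relative to the air = (135.057, 135.057) km/h; the air relative to ground = (-52.200, 0.000) km/h.
Velocity relative to ground = (135.057, 135.057) + (-52.200, 0.000) = (82.857, 135.057) km/h.
Speed = |(82.857, 135.057)| = 158.448 km/h.

158.4 km/h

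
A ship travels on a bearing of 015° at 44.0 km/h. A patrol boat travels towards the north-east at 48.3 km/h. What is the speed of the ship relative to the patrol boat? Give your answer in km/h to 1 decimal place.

Taking east as x and north as y: ship velocity = (11.388, 42.501) km/h; patrol boat velocity = (34.153, 34.153) km/h.
Velocity of ship relative to patrol boat = (11.388, 42.501) − (34.153, 34.153) = (-22.765, 8.347) km/h.
Magnitude = |(-22.765, 8.347)| = 24.247 km/h.

24.2 km/h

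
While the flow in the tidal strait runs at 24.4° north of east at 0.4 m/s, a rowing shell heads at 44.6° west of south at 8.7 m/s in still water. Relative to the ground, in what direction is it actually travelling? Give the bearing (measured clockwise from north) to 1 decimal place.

223.6°

Taking east as x and north as y: velocity relative to the water = (-6.109, -6.195) m/s; the water relative to ground = (0.364, 0.165) m/s.
Velocity relative to ground = (-6.109, -6.195) + (0.364, 0.165) = (-5.744, -6.029) m/s.
Bearing = atan2(-5.74, -6.03) = 223.61° clockwise from north.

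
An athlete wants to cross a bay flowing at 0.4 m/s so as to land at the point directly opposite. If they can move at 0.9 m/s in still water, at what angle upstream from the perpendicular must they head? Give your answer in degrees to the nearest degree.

26°

To cancel the current, the upstream component of the athlete's velocity must equal the flow: 0.9 sin θ = 0.4.
sin θ = 0.4 / 0.9 = 0.4444.
θ = arcsin(0.4444) = 26.388°.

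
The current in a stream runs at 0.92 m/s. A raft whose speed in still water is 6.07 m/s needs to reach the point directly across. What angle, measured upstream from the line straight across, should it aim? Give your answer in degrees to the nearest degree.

To cancel the current, the upstream component of the raft's velocity must equal the flow: 6.07 sin θ = 0.92.
sin θ = 0.92 / 6.07 = 0.1516.
θ = arcsin(0.1516) = 8.718°.

9°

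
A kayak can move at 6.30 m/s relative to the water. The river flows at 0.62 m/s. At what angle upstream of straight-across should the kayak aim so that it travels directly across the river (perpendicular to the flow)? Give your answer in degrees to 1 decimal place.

5.6°

To cancel the current, the upstream component of the kayak's velocity must equal the flow: 6.30 sin θ = 0.62.
sin θ = 0.62 / 6.30 = 0.0984.
θ = arcsin(0.0984) = 5.648°.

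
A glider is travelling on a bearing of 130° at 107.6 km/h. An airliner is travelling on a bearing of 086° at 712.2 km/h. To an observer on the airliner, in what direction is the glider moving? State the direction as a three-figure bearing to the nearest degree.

Taking east as x and north as y: glider velocity = (82.426, -69.164) km/h; airliner velocity = (710.465, 49.681) km/h.
Velocity of glider relative to airliner = (82.426, -69.164) − (710.465, 49.681) = (-628.039, -118.845) km/h.
Bearing = atan2(-628.04, -118.84) = 259.28° clockwise from north.

259°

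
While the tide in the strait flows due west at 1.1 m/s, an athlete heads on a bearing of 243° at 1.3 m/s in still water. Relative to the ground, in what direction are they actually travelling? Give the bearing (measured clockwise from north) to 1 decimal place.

Taking east as x and north as y: velocity relative to the water = (-1.158, -0.590) m/s; the water relative to ground = (-1.100, 0.000) m/s.
Velocity relative to ground = (-1.158, -0.590) + (-1.100, 0.000) = (-2.258, -0.590) m/s.
Bearing = atan2(-2.26, -0.59) = 255.35° clockwise from north.

255.4°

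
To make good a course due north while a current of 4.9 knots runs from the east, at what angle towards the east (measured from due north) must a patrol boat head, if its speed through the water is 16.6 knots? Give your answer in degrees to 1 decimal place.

17.2°

The current pushes perpendicular to the desired track; the heading must have a component into the current equal to 4.9 knots: 16.6 sin θ = 4.9.
sin θ = 0.2952, so θ = 17.168°.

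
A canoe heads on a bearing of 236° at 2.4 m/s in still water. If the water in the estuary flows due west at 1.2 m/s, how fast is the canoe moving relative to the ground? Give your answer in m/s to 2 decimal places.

Taking east as x and north as y: velocity relative to the water = (-1.990, -1.342) m/s; the water relative to ground = (-1.200, 0.000) m/s.
Velocity relative to ground = (-1.990, -1.342) + (-1.200, 0.000) = (-3.190, -1.342) m/s.
Speed = |(-3.190, -1.342)| = 3.461 m/s.

3.46 m/s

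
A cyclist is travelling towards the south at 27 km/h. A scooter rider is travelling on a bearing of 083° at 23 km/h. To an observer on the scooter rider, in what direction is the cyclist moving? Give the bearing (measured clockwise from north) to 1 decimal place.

217.5°

Taking east as x and north as y: cyclist velocity = (0.000, -27.000) km/h; scooter rider velocity = (22.829, 2.803) km/h.
Velocity of cyclist relative to scooter rider = (0.000, -27.000) − (22.829, 2.803) = (-22.829, -29.803) km/h.
Bearing = atan2(-22.83, -29.80) = 217.45° clockwise from north.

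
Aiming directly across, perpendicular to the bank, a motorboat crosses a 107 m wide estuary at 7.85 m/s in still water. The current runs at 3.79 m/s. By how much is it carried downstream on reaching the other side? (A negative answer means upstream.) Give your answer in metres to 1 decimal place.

51.7 m

Perpendicular speed = 7.850 m/s; crossing time = 107 / 7.850 = 13.631 s.
Net downstream speed = 3.790 m/s.
Drift = 3.790 × 13.631 = 51.660 m (downstream).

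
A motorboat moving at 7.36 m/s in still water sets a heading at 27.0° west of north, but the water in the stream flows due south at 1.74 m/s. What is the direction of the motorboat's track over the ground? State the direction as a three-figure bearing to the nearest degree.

325°

Taking east as x and north as y: velocity relative to the water = (-3.341, 6.558) m/s; the water relative to ground = (0.000, -1.740) m/s.
Velocity relative to ground = (-3.341, 6.558) + (0.000, -1.740) = (-3.341, 4.818) m/s.
Bearing = atan2(-3.34, 4.82) = 325.26° clockwise from north.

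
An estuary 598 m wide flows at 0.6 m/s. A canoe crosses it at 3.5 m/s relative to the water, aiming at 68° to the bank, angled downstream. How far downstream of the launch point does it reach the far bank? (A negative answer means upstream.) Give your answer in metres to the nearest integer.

Perpendicular speed = 3.245 m/s; crossing time = 598 / 3.245 = 184.275 s.
Net downstream speed = 1.911 m/s.
Drift = 1.911 × 184.275 = 352.173 m (downstream).

352 m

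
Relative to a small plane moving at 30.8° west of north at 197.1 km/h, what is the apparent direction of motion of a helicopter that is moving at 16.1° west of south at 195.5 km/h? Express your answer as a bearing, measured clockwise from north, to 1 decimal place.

172.5°

Taking east as x and north as y: helicopter velocity = (-54.215, -187.832) km/h; small plane velocity = (-100.924, 169.301) km/h.
Velocity of helicopter relative to small plane = (-54.215, -187.832) − (-100.924, 169.301) = (46.709, -357.133) km/h.
Bearing = atan2(46.71, -357.13) = 172.55° clockwise from north.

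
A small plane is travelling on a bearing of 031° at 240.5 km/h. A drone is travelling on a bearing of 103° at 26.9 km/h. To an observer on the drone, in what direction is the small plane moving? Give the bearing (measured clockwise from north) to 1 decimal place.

Taking east as x and north as y: small plane velocity = (123.867, 206.149) km/h; drone velocity = (26.211, -6.051) km/h.
Velocity of small plane relative to drone = (123.867, 206.149) − (26.211, -6.051) = (97.656, 212.200) km/h.
Bearing = atan2(97.66, 212.20) = 24.71° clockwise from north.

024.7°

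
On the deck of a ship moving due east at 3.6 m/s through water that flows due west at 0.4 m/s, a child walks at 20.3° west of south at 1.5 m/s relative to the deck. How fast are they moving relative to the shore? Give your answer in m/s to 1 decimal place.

3.0 m/s

In east/north components (m/s): child relative to ship = (-0.520, -1.407); ship relative to water = (3.600, 0.000); water relative to ground = (-0.400, 0.000).
Sum = (2.680, -1.407) m/s.
Speed = |(2.680, -1.407)| = 3.026 m/s.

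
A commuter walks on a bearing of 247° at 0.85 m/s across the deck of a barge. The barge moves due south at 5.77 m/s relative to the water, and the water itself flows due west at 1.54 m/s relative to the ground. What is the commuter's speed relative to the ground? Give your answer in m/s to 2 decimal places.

In east/north components (m/s): commuter relative to barge = (-0.782, -0.332); barge relative to water = (0.000, -5.770); water relative to ground = (-1.540, 0.000).
Sum = (-2.322, -6.102) m/s.
Speed = |(-2.322, -6.102)| = 6.529 m/s.

6.53 m/s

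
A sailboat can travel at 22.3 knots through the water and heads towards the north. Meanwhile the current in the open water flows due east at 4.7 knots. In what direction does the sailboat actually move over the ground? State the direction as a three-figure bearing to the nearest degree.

Taking east as x and north as y: velocity relative to the water = (0.000, 22.300) knots; the water relative to ground = (4.700, 0.000) knots.
Velocity relative to ground = (0.000, 22.300) + (4.700, 0.000) = (4.700, 22.300) knots.
Bearing = atan2(4.70, 22.30) = 11.90° clockwise from north.

012°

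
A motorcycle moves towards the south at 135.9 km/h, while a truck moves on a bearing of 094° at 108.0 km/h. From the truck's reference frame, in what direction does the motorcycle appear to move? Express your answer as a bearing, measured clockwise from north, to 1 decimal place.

Taking east as x and north as y: motorcycle velocity = (0.000, -135.900) km/h; truck velocity = (107.737, -7.534) km/h.
Velocity of motorcycle relative to truck = (0.000, -135.900) − (107.737, -7.534) = (-107.737, -128.366) km/h.
Bearing = atan2(-107.74, -128.37) = 220.01° clockwise from north.

220.0°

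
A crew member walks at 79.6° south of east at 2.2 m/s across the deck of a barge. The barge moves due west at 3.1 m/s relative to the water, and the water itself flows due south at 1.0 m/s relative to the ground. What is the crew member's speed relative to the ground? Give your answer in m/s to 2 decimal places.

4.16 m/s

In east/north components (m/s): crew member relative to barge = (0.397, -2.164); barge relative to water = (-3.100, 0.000); water relative to ground = (0.000, -1.000).
Sum = (-2.703, -3.164) m/s.
Speed = |(-2.703, -3.164)| = 4.161 m/s.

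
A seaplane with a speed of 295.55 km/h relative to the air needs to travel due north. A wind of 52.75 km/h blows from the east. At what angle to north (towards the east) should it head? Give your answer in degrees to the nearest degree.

10°

The wind pushes perpendicular to the desired track; the heading must have a component into the wind equal to 52.75 km/h: 295.55 sin θ = 52.75.
sin θ = 0.1785, so θ = 10.281°.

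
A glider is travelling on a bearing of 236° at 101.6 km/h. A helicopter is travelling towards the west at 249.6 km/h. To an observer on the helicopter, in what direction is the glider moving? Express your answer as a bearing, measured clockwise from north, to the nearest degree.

Taking east as x and north as y: glider velocity = (-84.230, -56.814) km/h; helicopter velocity = (-249.600, 0.000) km/h.
Velocity of glider relative to helicopter = (-84.230, -56.814) − (-249.600, 0.000) = (165.370, -56.814) km/h.
Bearing = atan2(165.37, -56.81) = 108.96° clockwise from north.

109°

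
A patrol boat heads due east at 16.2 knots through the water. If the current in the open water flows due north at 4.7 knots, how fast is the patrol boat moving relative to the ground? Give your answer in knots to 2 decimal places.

Taking east as x and north as y: velocity relative to the water = (16.200, 0.000) knots; the water relative to ground = (0.000, 4.700) knots.
Velocity relative to ground = (16.200, 0.000) + (0.000, 4.700) = (16.200, 4.700) knots.
Speed = |(16.200, 4.700)| = 16.868 knots.

16.87 knots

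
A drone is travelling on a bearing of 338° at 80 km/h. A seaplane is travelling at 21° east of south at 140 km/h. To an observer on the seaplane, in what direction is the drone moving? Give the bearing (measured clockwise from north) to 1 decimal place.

338.6°

Taking east as x and north as y: drone velocity = (-29.969, 74.175) km/h; seaplane velocity = (50.172, -130.701) km/h.
Velocity of drone relative to seaplane = (-29.969, 74.175) − (50.172, -130.701) = (-80.140, 204.876) km/h.
Bearing = atan2(-80.14, 204.88) = 338.64° clockwise from north.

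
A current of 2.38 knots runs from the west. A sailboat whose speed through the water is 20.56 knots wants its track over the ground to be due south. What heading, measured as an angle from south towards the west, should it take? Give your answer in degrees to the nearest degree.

The current pushes perpendicular to the desired track; the heading must have a component into the current equal to 2.38 knots: 20.56 sin θ = 2.38.
sin θ = 0.1158, so θ = 6.647°.

7°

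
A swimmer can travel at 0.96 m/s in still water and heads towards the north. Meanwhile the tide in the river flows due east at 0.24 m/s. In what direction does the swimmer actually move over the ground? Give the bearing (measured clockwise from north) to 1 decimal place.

Taking east as x and north as y: velocity relative to the water = (0.000, 0.960) m/s; the water relative to ground = (0.240, 0.000) m/s.
Velocity relative to ground = (0.000, 0.960) + (0.240, 0.000) = (0.240, 0.960) m/s.
Bearing = atan2(0.24, 0.96) = 14.04° clockwise from north.

014.0°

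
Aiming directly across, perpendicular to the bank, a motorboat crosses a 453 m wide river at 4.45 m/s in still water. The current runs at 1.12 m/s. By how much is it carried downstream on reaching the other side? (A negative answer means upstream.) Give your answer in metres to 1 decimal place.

114.0 m

Perpendicular speed = 4.450 m/s; crossing time = 453 / 4.450 = 101.798 s.
Net downstream speed = 1.120 m/s.
Drift = 1.120 × 101.798 = 114.013 m (downstream).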